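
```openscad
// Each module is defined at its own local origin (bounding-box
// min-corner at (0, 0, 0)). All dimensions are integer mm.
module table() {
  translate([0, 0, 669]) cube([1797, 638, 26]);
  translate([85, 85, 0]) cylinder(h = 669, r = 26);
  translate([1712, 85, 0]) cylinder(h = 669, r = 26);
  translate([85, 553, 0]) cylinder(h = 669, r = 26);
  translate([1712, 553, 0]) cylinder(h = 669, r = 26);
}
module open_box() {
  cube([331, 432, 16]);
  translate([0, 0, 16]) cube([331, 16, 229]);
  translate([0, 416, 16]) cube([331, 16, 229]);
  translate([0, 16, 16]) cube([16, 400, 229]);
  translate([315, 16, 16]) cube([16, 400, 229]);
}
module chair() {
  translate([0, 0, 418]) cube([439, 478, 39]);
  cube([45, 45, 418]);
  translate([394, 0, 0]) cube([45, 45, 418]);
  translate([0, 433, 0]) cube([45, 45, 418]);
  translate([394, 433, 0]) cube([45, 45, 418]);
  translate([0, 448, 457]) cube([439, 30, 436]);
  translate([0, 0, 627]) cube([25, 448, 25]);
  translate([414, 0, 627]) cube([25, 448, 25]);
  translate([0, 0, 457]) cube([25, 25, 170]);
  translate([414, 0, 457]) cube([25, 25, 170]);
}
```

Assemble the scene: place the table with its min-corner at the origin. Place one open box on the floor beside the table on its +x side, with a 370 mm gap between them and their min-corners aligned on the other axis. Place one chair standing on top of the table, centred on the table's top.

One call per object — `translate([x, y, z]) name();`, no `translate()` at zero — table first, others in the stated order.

table();
translate([2167, 0, 0]) open_box();
translate([679, 80, 695]) chair();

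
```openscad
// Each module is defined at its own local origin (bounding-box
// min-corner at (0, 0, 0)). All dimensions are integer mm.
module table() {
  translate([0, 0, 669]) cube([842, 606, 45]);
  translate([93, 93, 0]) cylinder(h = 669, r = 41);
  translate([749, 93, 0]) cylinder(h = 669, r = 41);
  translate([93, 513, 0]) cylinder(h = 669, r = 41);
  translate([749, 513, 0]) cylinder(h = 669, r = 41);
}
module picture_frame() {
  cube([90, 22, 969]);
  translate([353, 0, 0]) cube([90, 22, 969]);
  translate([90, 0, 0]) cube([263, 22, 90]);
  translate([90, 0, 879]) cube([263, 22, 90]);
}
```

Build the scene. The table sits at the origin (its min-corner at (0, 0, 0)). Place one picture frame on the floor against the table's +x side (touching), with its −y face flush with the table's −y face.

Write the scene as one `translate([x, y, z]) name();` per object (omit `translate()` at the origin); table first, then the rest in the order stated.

table();
translate([842, 0, 0]) picture_frame();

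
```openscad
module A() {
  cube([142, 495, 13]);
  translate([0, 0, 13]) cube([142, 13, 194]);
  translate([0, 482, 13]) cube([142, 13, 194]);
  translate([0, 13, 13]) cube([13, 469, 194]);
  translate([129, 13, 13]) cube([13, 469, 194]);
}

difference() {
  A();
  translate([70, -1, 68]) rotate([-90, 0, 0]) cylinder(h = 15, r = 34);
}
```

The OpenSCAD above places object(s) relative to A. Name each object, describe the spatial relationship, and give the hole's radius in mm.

The subtracted cylinder has r = 34 mm.

A is an open box. The open box has a circular hole through its front wall. The hole's radius is 34 mm.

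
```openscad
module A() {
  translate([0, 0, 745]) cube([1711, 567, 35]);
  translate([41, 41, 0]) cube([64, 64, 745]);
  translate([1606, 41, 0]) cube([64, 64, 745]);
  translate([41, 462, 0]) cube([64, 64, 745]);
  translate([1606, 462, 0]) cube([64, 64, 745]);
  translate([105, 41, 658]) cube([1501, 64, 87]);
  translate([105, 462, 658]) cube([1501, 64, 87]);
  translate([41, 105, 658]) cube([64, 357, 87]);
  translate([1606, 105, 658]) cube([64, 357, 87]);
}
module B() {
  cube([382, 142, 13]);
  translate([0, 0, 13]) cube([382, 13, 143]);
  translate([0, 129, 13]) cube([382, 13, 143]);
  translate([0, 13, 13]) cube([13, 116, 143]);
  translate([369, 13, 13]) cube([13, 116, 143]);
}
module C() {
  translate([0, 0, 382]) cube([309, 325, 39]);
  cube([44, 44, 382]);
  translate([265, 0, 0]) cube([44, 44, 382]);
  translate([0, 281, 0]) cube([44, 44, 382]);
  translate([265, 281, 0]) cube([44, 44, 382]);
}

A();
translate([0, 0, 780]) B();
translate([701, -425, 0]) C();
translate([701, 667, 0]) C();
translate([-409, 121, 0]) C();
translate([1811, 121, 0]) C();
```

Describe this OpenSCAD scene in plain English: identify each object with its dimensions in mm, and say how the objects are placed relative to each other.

A is a table with a 1711×567 mm rectangular top, 35 mm thick, top surface at z = 780 mm, supported by four 64×64 mm square legs, each inset 41 mm from the nearest pair of top edges, running from the floor. Four apron rails, 64 mm thick and 87 mm tall, run between adjacent legs with their top edges flush with the underside of the top and their outer faces flush with the legs' outer faces.

B is an open-topped rectangular box: outside dimensions 382×142×156 mm, with a uniform wall and base thickness of 13 mm. The base is a full 382×142 slab on the floor; four walls sit on top of the base. The front and back walls (the −y and +y sides) span the full width; the two side walls fit between them.

C is a four-legged stool. The seat is a 309×325×39 mm slab whose top surface is at z = 421 mm; four square legs, each 44×44 mm in cross-section, run from the floor (z = 0) to the underside of the seat, each flush with a corner of the seat.

The open box is on top of the table. Four stools sit around the table at the −y, +y, −x, +x sides.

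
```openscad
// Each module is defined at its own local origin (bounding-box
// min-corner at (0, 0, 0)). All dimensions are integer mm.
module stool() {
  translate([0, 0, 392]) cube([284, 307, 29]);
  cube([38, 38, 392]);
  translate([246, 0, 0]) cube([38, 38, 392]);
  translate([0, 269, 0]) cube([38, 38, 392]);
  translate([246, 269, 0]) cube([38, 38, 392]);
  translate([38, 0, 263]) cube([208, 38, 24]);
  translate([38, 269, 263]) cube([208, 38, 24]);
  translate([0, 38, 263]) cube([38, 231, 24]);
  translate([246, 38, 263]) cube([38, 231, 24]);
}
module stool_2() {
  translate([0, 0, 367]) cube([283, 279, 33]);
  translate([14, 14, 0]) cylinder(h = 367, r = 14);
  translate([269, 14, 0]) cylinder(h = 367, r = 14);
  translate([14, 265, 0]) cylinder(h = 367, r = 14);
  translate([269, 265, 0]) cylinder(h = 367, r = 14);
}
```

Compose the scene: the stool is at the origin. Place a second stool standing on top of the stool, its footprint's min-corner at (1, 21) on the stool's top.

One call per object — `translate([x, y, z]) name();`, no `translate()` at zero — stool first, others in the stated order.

stool();
translate([1, 21, 421]) stool_2();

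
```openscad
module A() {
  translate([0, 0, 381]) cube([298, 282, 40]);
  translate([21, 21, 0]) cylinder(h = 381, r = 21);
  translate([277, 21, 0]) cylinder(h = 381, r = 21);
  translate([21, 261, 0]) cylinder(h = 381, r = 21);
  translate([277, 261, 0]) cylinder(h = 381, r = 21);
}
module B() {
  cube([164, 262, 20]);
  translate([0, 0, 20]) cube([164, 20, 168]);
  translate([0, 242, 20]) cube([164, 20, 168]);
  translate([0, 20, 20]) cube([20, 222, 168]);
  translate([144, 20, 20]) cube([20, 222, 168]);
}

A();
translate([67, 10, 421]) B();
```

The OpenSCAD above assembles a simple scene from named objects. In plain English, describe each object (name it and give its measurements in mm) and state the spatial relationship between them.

A is a simple wooden stool: a rectangular seat 298 mm (x) by 282 mm (y), 40 mm thick, top face at z = 421 mm, on four round legs, each 42 mm in diameter. The legs rest on z = 0, each leg's axis is inset half a diameter from the nearest pair of seat edges (so the leg's bounding box is flush with the corner).

B is an open storage box with external size 164×262×188 mm and wall thickness 20 mm (the base is also 20 mm thick). The base covers the whole footprint; the four walls stand on the base, with the y-facing walls full-width and the x-facing walls fitting between their inner faces.

The open box is on top of the stool, centred.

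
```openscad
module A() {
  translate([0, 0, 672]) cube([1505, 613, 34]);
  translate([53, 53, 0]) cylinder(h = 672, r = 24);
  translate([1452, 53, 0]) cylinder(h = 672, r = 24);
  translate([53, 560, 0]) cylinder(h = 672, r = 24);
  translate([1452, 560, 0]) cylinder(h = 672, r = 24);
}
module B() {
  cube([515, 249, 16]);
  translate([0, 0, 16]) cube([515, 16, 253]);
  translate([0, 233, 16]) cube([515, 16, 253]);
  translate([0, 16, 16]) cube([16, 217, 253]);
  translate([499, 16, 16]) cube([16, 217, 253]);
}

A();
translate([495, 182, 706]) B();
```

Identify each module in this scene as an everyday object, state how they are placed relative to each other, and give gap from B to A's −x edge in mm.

The open box's min-x is at 495; the table's min-x is 0; gap = 495 mm.

A is a table. B is an open box. The open box is on top of the table, centred. The gap from the open box to the table's −x edge is 495 mm.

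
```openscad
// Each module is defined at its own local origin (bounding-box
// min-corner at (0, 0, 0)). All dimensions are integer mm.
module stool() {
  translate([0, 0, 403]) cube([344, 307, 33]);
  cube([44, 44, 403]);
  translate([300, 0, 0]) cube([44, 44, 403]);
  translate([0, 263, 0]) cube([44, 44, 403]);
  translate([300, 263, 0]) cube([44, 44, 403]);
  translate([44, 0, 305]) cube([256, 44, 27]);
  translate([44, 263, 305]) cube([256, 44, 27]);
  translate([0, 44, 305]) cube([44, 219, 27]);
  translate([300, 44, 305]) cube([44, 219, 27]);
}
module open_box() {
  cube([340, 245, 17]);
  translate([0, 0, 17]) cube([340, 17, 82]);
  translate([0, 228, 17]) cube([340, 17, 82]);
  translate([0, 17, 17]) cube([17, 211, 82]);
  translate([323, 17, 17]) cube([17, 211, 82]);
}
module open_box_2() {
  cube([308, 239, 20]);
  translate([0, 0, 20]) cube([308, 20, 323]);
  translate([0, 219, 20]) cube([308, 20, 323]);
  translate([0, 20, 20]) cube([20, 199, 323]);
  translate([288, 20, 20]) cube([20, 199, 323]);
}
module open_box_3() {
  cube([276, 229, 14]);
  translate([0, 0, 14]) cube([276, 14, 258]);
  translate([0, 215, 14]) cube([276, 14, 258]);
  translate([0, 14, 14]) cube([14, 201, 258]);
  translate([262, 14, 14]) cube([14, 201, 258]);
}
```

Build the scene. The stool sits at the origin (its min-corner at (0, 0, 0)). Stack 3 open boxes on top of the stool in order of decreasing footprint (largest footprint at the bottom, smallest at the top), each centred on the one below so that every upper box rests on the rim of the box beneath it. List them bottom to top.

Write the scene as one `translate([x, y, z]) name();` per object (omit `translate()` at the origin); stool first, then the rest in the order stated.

stool();
translate([2, 31, 436]) open_box();
translate([18, 34, 535]) open_box_2();
translate([34, 39, 878]) open_box_3();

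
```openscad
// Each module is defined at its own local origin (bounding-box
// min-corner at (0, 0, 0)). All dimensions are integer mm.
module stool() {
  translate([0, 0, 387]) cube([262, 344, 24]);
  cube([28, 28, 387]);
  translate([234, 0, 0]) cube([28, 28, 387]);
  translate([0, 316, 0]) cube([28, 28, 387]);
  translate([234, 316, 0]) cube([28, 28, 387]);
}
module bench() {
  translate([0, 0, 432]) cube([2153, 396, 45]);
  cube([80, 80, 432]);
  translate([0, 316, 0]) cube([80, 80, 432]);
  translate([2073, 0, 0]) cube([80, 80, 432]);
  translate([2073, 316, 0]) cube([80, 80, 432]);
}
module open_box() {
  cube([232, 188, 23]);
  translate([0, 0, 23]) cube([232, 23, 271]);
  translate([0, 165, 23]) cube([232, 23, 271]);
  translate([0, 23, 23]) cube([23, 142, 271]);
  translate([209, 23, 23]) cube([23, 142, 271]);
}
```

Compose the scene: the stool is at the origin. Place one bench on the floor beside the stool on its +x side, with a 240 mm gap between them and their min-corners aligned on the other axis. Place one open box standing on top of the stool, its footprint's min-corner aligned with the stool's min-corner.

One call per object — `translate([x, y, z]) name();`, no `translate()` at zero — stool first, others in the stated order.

stool();
translate([502, 0, 0]) bench();
translate([0, 0, 411]) open_box();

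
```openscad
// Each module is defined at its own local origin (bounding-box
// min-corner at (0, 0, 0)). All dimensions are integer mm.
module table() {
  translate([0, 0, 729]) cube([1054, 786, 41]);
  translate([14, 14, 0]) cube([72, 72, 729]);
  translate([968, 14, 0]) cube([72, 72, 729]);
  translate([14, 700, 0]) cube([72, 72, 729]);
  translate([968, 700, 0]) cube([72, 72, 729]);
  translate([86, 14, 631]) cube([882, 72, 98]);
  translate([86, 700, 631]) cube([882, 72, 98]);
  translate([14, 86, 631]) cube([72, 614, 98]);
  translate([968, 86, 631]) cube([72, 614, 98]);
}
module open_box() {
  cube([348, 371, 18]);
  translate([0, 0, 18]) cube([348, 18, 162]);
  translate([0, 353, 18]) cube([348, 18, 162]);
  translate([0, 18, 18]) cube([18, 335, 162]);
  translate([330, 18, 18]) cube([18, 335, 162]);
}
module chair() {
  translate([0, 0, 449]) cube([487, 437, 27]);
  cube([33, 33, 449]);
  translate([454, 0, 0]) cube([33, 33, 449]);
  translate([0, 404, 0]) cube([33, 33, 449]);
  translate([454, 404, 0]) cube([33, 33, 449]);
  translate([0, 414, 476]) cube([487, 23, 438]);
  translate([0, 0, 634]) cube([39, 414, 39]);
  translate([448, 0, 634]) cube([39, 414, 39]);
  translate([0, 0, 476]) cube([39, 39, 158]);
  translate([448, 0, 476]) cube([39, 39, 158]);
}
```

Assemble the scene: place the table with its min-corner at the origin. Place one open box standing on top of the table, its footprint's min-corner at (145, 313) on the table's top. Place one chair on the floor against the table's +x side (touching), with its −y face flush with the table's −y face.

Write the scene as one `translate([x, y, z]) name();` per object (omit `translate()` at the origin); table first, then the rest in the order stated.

table();
translate([145, 313, 770]) open_box();
translate([1054, 0, 0]) chair();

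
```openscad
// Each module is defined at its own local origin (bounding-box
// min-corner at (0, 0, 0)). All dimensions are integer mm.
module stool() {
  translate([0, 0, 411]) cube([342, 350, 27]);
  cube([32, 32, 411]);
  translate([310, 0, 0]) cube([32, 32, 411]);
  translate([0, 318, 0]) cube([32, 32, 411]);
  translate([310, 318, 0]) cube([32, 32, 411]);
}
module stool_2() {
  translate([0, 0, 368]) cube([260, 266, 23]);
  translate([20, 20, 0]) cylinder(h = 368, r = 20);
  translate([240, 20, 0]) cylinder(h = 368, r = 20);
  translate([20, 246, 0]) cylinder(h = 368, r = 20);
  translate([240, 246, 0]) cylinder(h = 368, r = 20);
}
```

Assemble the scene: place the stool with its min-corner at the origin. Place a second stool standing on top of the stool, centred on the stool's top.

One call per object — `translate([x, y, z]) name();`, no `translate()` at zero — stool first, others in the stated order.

stool();
translate([41, 42, 438]) stool_2();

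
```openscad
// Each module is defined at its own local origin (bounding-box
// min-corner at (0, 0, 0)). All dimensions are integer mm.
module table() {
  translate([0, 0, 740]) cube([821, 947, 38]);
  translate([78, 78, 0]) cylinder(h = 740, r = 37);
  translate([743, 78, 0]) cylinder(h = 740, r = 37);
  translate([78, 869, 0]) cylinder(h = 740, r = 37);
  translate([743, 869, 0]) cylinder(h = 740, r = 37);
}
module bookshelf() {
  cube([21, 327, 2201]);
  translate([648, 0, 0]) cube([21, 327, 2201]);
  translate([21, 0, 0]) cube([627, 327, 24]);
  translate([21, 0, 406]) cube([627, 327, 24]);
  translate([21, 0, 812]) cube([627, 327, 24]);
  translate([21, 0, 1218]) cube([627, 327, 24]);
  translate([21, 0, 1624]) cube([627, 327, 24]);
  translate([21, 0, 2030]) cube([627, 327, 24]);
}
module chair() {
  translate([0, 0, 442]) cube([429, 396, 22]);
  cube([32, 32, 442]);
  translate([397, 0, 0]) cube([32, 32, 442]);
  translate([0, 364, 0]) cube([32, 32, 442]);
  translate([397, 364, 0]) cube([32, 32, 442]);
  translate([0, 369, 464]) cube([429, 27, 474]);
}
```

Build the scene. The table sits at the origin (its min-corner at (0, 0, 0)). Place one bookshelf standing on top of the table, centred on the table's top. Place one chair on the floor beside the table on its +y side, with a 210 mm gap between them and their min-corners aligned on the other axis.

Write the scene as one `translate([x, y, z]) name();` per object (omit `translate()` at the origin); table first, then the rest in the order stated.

table();
translate([76, 310, 778]) bookshelf();
translate([0, 1157, 0]) chair();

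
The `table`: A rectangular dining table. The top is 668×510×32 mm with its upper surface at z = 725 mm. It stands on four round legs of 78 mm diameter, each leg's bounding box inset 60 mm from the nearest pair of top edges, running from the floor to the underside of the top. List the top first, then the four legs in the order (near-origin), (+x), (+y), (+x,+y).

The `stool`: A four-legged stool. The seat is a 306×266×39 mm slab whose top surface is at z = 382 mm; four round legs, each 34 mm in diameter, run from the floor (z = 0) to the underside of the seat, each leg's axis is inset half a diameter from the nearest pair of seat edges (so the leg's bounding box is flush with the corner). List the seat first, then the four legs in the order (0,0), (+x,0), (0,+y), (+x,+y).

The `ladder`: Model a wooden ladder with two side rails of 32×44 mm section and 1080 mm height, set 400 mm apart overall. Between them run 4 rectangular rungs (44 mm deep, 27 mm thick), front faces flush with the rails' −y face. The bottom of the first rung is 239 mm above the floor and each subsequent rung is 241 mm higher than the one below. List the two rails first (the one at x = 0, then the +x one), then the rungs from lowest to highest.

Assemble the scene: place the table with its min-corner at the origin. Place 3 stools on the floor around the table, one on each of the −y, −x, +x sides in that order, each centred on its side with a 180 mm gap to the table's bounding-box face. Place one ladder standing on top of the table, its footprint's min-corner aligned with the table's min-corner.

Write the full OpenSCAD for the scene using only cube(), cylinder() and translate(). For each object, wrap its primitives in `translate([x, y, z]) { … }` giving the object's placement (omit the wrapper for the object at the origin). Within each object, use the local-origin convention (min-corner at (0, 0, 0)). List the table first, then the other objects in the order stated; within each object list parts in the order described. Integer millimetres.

translate([0, 0, 693]) cube([668, 510, 32]);
translate([99, 99, 0]) cylinder(h = 693, r = 39);
translate([569, 99, 0]) cylinder(h = 693, r = 39);
translate([99, 411, 0]) cylinder(h = 693, r = 39);
translate([569, 411, 0]) cylinder(h = 693, r = 39);
translate([181, -446, 0]) {
  translate([0, 0, 343]) cube([306, 266, 39]);
  translate([17, 17, 0]) cylinder(h = 343, r = 17);
  translate([289, 17, 0]) cylinder(h = 343, r = 17);
  translate([17, 249, 0]) cylinder(h = 343, r = 17);
  translate([289, 249, 0]) cylinder(h = 343, r = 17);
}
translate([-486, 122, 0]) {
  translate([0, 0, 343]) cube([306, 266, 39]);
  translate([17, 17, 0]) cylinder(h = 343, r = 17);
  translate([289, 17, 0]) cylinder(h = 343, r = 17);
  translate([17, 249, 0]) cylinder(h = 343, r = 17);
  translate([289, 249, 0]) cylinder(h = 343, r = 17);
}
translate([848, 122, 0]) {
  translate([0, 0, 343]) cube([306, 266, 39]);
  translate([17, 17, 0]) cylinder(h = 343, r = 17);
  translate([289, 17, 0]) cylinder(h = 343, r = 17);
  translate([17, 249, 0]) cylinder(h = 343, r = 17);
  translate([289, 249, 0]) cylinder(h = 343, r = 17);
}
translate([0, 0, 725]) {
  cube([32, 44, 1080]);
  translate([368, 0, 0]) cube([32, 44, 1080]);
  translate([32, 0, 239]) cube([336, 44, 27]);
  translate([32, 0, 480]) cube([336, 44, 27]);
  translate([32, 0, 721]) cube([336, 44, 27]);
  translate([32, 0, 962]) cube([336, 44, 27]);
}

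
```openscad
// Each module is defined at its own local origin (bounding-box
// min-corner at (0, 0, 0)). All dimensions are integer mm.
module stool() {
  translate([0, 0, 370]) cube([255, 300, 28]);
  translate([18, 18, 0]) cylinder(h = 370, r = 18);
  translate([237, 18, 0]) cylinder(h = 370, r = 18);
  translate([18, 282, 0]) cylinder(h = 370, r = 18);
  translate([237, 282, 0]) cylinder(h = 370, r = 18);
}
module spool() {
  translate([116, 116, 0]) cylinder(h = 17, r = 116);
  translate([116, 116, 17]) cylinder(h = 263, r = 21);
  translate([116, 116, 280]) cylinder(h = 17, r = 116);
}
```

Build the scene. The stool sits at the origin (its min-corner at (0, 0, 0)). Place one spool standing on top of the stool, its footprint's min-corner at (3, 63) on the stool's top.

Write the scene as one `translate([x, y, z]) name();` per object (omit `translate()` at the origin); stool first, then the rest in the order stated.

stool();
translate([3, 63, 398]) spool();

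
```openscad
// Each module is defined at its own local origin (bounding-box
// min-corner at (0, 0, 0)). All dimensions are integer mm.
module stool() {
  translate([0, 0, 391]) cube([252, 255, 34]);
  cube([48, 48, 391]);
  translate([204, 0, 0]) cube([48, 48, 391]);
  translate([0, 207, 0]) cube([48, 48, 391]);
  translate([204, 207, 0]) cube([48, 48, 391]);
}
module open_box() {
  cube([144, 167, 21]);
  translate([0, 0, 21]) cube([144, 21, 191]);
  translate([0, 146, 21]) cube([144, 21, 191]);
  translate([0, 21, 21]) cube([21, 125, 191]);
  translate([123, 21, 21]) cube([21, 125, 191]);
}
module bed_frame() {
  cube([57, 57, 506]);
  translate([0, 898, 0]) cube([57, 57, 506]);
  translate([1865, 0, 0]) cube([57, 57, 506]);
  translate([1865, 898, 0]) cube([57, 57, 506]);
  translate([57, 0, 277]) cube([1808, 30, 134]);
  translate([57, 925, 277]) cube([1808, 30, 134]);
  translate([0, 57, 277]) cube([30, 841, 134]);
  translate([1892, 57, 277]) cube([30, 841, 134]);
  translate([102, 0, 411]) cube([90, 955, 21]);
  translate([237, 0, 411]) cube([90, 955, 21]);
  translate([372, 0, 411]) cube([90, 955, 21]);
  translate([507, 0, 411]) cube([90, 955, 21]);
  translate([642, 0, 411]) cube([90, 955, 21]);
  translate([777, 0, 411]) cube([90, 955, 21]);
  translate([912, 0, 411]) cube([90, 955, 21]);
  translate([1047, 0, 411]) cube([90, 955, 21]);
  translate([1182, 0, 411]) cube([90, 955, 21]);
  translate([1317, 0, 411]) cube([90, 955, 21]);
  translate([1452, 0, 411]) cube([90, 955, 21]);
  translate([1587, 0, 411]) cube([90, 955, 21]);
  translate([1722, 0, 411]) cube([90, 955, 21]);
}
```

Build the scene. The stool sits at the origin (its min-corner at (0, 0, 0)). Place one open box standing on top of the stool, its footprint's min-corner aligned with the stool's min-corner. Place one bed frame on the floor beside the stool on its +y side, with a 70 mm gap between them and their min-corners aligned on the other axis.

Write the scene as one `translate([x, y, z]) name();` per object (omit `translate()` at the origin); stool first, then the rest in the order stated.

stool();
translate([0, 0, 425]) open_box();
translate([0, 325, 0]) bed_frame();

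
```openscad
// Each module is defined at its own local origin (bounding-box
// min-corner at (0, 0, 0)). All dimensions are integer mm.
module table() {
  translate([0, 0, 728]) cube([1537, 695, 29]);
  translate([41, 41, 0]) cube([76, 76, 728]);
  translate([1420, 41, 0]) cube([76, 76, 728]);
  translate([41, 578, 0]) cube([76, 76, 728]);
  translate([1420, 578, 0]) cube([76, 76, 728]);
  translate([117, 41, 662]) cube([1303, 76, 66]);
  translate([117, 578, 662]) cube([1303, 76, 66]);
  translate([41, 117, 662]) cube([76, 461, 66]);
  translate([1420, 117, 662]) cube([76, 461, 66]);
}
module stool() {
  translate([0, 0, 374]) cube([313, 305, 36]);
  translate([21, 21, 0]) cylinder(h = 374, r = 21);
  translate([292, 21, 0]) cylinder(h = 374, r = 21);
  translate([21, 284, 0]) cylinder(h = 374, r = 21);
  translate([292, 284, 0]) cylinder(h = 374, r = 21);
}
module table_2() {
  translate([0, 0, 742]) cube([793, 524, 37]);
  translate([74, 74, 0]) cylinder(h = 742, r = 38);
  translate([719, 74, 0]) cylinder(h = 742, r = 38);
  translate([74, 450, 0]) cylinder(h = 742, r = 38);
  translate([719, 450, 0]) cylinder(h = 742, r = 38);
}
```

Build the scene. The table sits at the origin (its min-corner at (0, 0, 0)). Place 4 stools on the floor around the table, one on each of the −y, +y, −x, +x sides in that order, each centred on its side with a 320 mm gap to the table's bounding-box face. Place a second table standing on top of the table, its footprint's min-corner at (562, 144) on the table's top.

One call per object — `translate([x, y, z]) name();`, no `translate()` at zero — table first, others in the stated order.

table();
translate([612, -625, 0]) stool();
translate([612, 1015, 0]) stool();
translate([-633, 195, 0]) stool();
translate([1857, 195, 0]) stool();
translate([562, 144, 757]) table_2();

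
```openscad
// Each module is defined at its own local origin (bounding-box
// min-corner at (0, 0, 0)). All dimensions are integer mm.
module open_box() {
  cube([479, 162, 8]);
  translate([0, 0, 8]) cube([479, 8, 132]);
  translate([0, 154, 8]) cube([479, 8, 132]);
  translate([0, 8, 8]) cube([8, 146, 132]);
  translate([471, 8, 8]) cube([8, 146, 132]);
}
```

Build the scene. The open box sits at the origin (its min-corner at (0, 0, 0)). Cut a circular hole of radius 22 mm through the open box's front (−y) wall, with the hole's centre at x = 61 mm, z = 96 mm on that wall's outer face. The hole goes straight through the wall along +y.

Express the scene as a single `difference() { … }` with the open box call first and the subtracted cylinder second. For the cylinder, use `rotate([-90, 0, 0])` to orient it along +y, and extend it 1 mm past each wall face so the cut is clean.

difference() {
  open_box();
  translate([61, -1, 96]) rotate([-90, 0, 0]) cylinder(h = 10, r = 22);
}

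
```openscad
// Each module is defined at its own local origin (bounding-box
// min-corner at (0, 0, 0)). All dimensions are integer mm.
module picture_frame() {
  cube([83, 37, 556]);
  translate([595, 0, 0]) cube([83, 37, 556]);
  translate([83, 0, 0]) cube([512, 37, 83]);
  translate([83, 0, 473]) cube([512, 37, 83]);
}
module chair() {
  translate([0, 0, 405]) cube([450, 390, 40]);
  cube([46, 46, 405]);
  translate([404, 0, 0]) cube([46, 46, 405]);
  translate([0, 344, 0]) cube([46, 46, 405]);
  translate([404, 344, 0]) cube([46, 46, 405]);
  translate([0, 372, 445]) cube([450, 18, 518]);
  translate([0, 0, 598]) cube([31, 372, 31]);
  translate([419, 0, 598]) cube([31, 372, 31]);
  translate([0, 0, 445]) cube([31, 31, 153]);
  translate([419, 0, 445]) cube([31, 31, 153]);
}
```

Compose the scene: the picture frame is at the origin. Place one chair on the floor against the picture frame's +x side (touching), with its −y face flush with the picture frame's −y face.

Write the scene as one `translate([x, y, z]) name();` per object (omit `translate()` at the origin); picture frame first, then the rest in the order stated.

picture_frame();
translate([678, 0, 0]) chair();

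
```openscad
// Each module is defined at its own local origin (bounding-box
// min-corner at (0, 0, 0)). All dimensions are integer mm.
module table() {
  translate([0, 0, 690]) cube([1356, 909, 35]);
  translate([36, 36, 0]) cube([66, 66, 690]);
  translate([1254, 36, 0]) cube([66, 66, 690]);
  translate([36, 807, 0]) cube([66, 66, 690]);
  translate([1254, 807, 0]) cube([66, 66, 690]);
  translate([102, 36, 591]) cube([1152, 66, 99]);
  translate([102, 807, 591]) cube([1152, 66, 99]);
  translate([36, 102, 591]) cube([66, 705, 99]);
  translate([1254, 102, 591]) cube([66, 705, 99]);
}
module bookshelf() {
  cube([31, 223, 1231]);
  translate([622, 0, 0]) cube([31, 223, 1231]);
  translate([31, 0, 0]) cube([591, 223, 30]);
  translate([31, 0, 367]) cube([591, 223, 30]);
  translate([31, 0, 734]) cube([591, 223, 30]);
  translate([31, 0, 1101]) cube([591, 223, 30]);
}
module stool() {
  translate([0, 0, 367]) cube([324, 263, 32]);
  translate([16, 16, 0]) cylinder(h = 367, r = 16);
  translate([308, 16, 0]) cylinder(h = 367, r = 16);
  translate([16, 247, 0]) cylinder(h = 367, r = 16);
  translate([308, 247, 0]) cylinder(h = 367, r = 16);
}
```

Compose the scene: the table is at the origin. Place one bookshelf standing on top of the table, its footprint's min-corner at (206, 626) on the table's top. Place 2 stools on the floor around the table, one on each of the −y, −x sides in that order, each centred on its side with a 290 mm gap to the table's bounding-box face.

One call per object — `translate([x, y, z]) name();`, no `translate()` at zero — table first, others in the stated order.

table();
translate([206, 626, 725]) bookshelf();
translate([516, -553, 0]) stool();
translate([-614, 323, 0]) stool();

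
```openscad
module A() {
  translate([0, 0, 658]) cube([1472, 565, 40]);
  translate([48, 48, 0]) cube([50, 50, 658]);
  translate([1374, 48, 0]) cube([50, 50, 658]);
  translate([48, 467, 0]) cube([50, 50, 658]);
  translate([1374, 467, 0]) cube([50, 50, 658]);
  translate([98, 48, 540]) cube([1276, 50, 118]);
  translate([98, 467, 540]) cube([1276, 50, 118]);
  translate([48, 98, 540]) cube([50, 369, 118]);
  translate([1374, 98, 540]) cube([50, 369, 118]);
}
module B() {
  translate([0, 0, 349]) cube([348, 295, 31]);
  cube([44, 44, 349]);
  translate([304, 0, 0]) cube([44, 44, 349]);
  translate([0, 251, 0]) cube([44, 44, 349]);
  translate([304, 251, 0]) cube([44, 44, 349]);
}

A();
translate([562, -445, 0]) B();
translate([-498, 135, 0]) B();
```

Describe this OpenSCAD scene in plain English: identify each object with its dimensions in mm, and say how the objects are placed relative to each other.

A is a rectangular dining table. The top is 1472×565×40 mm with its upper surface at z = 698 mm. It stands on four 50×50 mm square legs, each inset 48 mm from the nearest pair of top edges, running from the floor to the underside of the top. Four apron rails, 50 mm thick and 118 mm tall, run between adjacent legs with their top edges flush with the underside of the top and their outer faces flush with the legs' outer faces.

B is a four-legged stool. The seat is a 348×295×31 mm slab whose top surface is at z = 380 mm; four square legs, each 44×44 mm in cross-section, run from the floor (z = 0) to the underside of the seat, each flush with a corner of the seat.

Two stools sit around the table at the −y, −x sides.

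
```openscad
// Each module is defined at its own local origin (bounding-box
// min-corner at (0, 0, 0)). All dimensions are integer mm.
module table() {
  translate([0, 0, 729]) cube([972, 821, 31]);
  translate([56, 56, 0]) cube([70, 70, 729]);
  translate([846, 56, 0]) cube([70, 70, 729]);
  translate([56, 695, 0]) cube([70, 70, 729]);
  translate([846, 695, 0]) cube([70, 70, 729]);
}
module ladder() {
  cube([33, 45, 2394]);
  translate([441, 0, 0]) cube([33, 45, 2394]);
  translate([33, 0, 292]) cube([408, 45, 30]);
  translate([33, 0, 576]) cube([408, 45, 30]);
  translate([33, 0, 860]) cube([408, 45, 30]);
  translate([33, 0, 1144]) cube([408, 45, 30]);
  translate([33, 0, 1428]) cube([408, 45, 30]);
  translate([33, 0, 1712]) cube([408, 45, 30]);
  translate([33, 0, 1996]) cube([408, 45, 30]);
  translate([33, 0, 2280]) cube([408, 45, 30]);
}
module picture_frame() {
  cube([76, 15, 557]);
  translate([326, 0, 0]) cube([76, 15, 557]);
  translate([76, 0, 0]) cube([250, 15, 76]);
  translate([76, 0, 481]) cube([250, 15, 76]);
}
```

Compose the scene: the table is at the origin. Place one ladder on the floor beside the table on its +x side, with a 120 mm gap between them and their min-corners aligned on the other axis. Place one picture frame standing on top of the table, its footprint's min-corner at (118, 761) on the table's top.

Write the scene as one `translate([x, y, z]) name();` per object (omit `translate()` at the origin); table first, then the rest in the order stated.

table();
translate([1092, 0, 0]) ladder();
translate([118, 761, 760]) picture_frame();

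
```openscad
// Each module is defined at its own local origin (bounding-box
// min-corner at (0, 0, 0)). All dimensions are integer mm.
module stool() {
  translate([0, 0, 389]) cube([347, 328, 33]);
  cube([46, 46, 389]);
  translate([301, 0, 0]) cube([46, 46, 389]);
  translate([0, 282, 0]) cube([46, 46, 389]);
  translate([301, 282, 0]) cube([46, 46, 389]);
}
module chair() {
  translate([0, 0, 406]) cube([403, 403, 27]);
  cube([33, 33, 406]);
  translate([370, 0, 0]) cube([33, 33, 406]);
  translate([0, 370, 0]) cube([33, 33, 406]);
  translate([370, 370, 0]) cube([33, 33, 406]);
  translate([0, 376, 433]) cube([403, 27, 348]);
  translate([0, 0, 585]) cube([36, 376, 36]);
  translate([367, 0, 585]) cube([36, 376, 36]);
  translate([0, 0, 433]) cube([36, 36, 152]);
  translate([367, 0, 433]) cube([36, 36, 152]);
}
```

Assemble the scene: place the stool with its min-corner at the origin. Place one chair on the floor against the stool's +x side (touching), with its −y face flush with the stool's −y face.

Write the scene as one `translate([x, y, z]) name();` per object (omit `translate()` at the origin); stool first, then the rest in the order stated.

stool();
translate([347, 0, 0]) chair();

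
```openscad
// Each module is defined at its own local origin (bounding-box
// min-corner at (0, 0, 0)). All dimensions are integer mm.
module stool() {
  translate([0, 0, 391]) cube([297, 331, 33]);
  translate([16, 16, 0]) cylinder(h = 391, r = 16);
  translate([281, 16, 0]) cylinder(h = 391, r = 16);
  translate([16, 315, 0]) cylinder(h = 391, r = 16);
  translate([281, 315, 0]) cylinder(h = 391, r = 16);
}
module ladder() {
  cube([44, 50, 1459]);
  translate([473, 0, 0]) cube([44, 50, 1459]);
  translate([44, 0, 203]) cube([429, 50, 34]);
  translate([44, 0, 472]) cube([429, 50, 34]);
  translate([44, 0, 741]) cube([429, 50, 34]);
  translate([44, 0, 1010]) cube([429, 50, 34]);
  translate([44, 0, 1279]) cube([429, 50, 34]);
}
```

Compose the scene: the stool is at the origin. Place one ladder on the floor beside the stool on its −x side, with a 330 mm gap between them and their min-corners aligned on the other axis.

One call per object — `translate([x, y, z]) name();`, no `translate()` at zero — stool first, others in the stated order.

stool();
translate([-847, 0, 0]) ladder();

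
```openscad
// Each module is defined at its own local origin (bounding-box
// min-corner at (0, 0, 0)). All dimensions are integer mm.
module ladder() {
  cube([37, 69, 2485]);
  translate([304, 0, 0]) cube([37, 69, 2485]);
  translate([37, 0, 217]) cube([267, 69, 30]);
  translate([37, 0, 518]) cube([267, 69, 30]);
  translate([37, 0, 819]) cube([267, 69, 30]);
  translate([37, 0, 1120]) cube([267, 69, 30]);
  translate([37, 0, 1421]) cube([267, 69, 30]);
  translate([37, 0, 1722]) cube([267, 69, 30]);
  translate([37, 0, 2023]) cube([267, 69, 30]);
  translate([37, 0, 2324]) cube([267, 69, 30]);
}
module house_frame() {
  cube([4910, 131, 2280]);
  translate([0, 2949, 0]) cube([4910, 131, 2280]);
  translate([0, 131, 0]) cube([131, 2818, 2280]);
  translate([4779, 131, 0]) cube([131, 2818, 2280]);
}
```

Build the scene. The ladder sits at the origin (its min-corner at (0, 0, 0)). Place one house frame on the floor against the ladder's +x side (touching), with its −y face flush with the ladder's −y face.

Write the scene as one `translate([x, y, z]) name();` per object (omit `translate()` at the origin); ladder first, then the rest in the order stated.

ladder();
translate([341, 0, 0]) house_frame();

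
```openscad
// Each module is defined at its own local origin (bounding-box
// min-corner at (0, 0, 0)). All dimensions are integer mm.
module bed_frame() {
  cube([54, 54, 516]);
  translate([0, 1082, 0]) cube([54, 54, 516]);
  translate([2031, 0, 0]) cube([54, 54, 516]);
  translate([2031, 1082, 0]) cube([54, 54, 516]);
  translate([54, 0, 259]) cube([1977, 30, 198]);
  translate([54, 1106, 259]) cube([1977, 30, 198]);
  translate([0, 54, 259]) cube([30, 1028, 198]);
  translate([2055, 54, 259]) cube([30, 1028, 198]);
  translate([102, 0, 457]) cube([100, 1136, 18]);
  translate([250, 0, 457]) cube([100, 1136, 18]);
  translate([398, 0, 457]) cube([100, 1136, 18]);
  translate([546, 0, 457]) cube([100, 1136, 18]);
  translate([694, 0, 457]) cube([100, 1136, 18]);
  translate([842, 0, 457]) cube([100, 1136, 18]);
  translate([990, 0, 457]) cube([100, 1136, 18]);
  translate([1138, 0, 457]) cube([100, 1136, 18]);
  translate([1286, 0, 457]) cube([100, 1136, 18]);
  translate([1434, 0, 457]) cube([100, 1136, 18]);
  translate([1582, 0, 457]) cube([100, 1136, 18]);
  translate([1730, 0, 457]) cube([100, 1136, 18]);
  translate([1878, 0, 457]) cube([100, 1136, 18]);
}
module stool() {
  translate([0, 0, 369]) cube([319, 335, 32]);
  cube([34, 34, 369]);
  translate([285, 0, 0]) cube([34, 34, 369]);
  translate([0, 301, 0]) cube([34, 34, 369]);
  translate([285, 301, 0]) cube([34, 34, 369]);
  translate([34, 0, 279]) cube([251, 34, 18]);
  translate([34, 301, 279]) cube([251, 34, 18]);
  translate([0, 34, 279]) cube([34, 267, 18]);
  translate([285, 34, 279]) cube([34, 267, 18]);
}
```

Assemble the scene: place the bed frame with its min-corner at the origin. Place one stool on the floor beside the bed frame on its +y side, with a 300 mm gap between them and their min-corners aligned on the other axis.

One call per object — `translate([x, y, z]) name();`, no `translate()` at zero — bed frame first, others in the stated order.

bed_frame();
translate([0, 1436, 0]) stool();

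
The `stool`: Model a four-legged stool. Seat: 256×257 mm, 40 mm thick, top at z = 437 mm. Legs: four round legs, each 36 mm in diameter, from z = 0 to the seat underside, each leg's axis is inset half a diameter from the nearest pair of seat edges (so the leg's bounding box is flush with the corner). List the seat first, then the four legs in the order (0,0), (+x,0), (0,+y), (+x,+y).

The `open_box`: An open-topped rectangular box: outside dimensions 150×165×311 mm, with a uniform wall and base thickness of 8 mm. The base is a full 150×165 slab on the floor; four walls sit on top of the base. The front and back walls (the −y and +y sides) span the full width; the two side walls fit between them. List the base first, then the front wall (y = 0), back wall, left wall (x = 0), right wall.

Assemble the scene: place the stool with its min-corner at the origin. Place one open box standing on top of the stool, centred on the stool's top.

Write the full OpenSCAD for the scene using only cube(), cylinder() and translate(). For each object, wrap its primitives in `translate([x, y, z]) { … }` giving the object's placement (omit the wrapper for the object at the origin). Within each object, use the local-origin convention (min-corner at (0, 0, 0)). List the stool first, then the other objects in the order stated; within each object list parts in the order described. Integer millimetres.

translate([0, 0, 397]) cube([256, 257, 40]);
translate([18, 18, 0]) cylinder(h = 397, r = 18);
translate([238, 18, 0]) cylinder(h = 397, r = 18);
translate([18, 239, 0]) cylinder(h = 397, r = 18);
translate([238, 239, 0]) cylinder(h = 397, r = 18);
translate([53, 46, 437]) {
  cube([150, 165, 8]);
  translate([0, 0, 8]) cube([150, 8, 303]);
  translate([0, 157, 8]) cube([150, 8, 303]);
  translate([0, 8, 8]) cube([8, 149, 303]);
  translate([142, 8, 8]) cube([8, 149, 303]);
}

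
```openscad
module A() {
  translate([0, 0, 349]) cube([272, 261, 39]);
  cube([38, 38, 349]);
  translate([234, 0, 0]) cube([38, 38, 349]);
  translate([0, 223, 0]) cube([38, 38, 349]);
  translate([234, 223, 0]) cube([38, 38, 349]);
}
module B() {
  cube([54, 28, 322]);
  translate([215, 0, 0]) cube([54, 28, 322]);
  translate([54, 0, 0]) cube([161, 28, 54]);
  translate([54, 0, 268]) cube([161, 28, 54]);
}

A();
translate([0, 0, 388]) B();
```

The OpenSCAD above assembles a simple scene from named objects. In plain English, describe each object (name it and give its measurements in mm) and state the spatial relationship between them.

A is a simple wooden stool: a rectangular seat 272 mm (x) by 261 mm (y), 39 mm thick, top face at z = 388 mm, on four square legs, each 38×38 mm in cross-section. The legs rest on z = 0, each flush with a corner of the seat.

B is a picture frame with a 161×214 mm rectangular opening (x by z) and a uniform 54 mm border on every side. Frame depth is 28 mm along y. It is built from two vertical stiles running the full outside height and two horizontal rails spanning the gap between the stiles.

The picture frame is on top of the stool.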